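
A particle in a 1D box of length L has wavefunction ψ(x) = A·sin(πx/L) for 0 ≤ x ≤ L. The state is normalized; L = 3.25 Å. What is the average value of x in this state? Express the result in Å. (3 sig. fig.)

⟨x⟩ ≈ 1.63 Å

By definition ⟨x⟩ = ∫ x |ψ(x)|² dx.
With ∫₀^L sin²(nπx/L) dx = L/2, since the A² factors cancel between numerator and denominator, ⟨x⟩ = L/2.
Putting L = 3.25 gives 1.625.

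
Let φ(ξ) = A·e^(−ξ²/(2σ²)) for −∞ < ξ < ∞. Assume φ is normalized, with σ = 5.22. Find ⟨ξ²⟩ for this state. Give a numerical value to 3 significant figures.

⟨ξ^2⟩ ≈ 13.6

⟨ξ²⟩ = ∫ ξ^2 |φ|² dξ over the full domain.
Differentiating ∫e^(−αξ²) dξ = √(π/α) under α to get the higher moments, the ratio of the moment integral to the normalization integral gives ⟨ξ²⟩ = σ^2/2.
With σ = 5.22, ⟨ξ^2⟩ = 13.62.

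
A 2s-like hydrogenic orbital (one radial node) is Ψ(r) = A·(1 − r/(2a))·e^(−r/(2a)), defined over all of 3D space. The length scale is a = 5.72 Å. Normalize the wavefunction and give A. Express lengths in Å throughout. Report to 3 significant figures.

Require ∫ |Ψ|² 4πr² dr = 1 over the whole domain.
Using ∫₀^∞ rⁿ e^(−αr) dr = n!/αⁿ⁺¹, carrying out the integral gives A² · 8·π·a^3.
Hence A² = 1/[8·π·a^3].
With a = 5.72: A² = 0.0002126 and A = 0.01458.

A ≈ 0.0146 Å^(-3/2)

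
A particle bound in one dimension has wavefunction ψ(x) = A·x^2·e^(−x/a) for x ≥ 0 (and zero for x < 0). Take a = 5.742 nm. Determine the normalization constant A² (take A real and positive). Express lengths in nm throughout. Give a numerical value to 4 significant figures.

Require ∫ |ψ|² dx = 1 over the whole domain.
With ψ = A·x^2·e^(−x/a), the integral evaluates to A²·[3·a^5/4].
So A² = (3·a^5/4)^(−1).
With a = 5.742: A² = 0.00021361 and A = 0.014615.

A^2 ≈ 0.0002136 nm^(-5)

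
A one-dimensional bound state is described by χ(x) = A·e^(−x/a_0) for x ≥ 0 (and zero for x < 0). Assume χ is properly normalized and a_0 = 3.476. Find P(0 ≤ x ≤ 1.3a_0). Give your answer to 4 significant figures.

P = ∫_{0}^{1.3a_0} |χ(x)|² dx.
Since A² = 1/(a_0/2), this is the region integral divided by the full normalization integral.
Substituting u = x/a_0, A² and the length scale cancel in the ratio: P = ∫_{0}^{1.3} e^(-2·u) du / ∫_{0}^{∞} e^(-2·u) du.
An antiderivative of e^(-2·u) is -e^(-2·u)/2; evaluating from 0 to 1.3 gives 1/2 - e^(-13/5)/2, while the full integral is 1/2.
The result is P = 0.92573.

P ≈ 0.9257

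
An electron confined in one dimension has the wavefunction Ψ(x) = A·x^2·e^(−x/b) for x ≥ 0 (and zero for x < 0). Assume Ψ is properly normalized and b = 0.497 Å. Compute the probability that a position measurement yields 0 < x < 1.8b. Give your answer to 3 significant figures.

P ≈ 0.294

P = ∫_{0}^{1.8b} |Ψ(x)|² dx.
The normalization integral ∫|Ψ|²dx over the whole domain equals 3·b^5/4·A², and A² cancels in the ratio.
Substituting u = x/b, A² and the length scale cancel in the ratio: P = ∫_{0}^{1.8} u^4·e^(-2·u) du / ∫_{0}^{∞} u^4·e^(-2·u) du.
An antiderivative of u^4·e^(-2·u) is -(u^4/2 + u^3 + 3·u^2/2 + 3·u/2 + 3/4)·e^(-2·u); evaluating from 0 to 1.8 gives ≈ 0.22017, while the full integral is 3/4.
The result is P = 0.2936.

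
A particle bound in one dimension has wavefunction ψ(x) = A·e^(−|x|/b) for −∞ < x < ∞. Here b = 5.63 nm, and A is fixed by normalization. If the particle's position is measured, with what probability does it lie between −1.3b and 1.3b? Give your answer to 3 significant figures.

|ψ|² is the probability density, so P = ∫_{−1.3b}^{1.3b} |ψ|² dx.
With A² fixed by ∫|ψ|² = 1, i.e. A² = (b)^(−1), substitute and integrate.
Both integrals are even about x = 0, so only the x ≥ 0 halves are needed (the factors of 2 cancel). In terms of u = x/b (A² and the length scale cancel between numerator and denominator), P = [∫_{0}^{1.3} e^(-2·u) du] / [∫_{0}^{∞} e^(-2·u) du].
An antiderivative of e^(-2·u) is -e^(-2·u)/2; evaluating from 0 to 1.3 gives 1/2 - e^(-13/5)/2, while the full integral is 1/2.
This works out to P = 0.9257.

P ≈ 0.926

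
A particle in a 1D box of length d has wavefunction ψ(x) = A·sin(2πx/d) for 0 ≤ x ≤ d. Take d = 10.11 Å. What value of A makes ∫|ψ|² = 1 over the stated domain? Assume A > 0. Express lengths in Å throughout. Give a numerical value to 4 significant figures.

We need A² ∫|f|² dx = 1, taking the integral from 0 to d.
With ∫₀^d sin²(nπx/d) dx = d/2, ∫|ψ|² dx = A²·(d/2).
With d = 10.11: A² = 0.19782 and A = 0.44477.

A ≈ 0.4448 Å^(-1/2)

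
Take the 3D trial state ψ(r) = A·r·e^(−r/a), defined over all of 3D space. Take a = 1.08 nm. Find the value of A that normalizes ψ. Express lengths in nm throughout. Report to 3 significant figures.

A ≈ 0.269 nm^(-5/2)

Normalization requires ∫|ψ|² 4πr² dr = 1, integrated from 0 to ∞.
In 3D with spherical symmetry the volume element is 4πr² dr.
Recall ∫₀^∞ r^m e^(−r/β) dr = m!·β^(m+1), the integral (without the A² prefactor) comes out to 3·π·a^5.
Setting this equal to 1 gives A² = 1/(3·π·a^5).
Plugging in a = 1.08 yields A = 0.2687.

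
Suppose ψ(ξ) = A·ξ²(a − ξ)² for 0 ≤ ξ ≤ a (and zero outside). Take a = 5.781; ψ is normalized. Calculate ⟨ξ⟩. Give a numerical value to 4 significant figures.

⟨ξ⟩ ≈ 2.891

⟨ξ⟩ = ∫ ξ |ψ|² dξ over the full domain.
Since the A² factors cancel between numerator and denominator, ⟨ξ⟩ = a/2.
With a = 5.781, ⟨ξ⟩ = 2.8905.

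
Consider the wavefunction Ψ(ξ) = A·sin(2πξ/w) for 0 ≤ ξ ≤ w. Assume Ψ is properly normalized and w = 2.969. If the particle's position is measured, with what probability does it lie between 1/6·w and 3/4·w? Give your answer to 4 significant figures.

P = ∫_{1/6·w}^{3/4·w} |Ψ(ξ)|² dξ.
Since A² = 1/(w/2), this is the region integral divided by the full normalization integral.
Let u = ξ/w; then A² and the length scale cancel, so P = ∫_{1/6}^{3/4} sin(2·π·u)^2 du ÷ ∫_{0}^{1} sin(2·π·u)^2 du.
An antiderivative of sin(2·π·u)^2 is u/2 - sin(4·π·u)/(8·π); evaluating from 1/6 to 3/4 gives √(3)/(16·π) + 7/24, while the full integral is 1/2.
Evaluating gives P = √(3)/(8·π) + 7/12.

P ≈ 0.6522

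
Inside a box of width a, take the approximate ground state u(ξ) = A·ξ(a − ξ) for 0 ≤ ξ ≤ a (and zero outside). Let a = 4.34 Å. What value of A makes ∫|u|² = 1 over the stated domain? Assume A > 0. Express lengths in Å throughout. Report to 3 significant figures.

The normalization condition is ∫|u|² dξ = 1 from 0 to a.
With u = A·ξ(a − ξ), the integral evaluates to A²·[a^5/30].
So A² = (a^5/30)^(−1).
Plugging in a = 4.34 yields A = 0.1396.

A ≈ 0.140 Å^(-5/2)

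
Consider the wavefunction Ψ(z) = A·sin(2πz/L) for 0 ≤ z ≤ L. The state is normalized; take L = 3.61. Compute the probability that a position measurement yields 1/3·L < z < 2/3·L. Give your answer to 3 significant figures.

P ≈ 0.196

|Ψ|² is the probability density, so P = ∫_{1/3·L}^{2/3·L} |Ψ|² dz.
The normalization integral ∫|Ψ|²dz over the whole domain equals L/2·A², and A² cancels in the ratio.
Let u = z/L; then A² and the length scale cancel, so P = ∫_{1/3}^{2/3} sin(2·π·u)^2 du ÷ ∫_{0}^{1} sin(2·π·u)^2 du.
With ∫ sin(2·π·u)^2 du = u/2 - sin(4·π·u)/(8·π) + C, the region integral is -√(3)/(8·π) + 1/6 and the full one is 1/2.
This works out to P = (-√(3)/4 + π/3)/π.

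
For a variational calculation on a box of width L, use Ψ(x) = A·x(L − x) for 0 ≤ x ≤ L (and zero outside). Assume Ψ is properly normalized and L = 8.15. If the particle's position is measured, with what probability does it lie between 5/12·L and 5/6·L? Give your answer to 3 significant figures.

The probability is P = ∫ |Ψ|² dx over [5/12·L, 5/6·L].
With A² fixed by ∫|Ψ|² = 1, i.e. A² = (L^5/30)^(−1), substitute and integrate.
Let u = x/L; then A² and the length scale cancel, so P = ∫_{5/12}^{5/6} u^2·(1 - u)^2 du ÷ ∫_{0}^{1} u^2·(1 - u)^2 du.
Using ∫ u^2·(1 - u)^2 du = u^3·(6·u^2 - 15·u + 10)/30, the numerator is ≈ 0.020596 and the denominator is 1/30.
Taking the ratio, P = 0.6179.

P ≈ 0.618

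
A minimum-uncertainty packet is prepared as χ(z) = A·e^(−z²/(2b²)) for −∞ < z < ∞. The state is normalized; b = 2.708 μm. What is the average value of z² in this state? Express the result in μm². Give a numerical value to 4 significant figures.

The expectation value is the |χ|²-weighted average of z^2: ∫ z^2|χ|² dz.
With ∫_{−∞}^{∞} z^(2m) e^(−αz²) dz = (2m−1)!!·√π / (2^m α^(m+1/2)), since the A² factors cancel between numerator and denominator, ⟨z²⟩ = b^2/2.
Putting b = 2.708 gives 3.6666.

⟨z^2⟩ ≈ 3.667 μm^2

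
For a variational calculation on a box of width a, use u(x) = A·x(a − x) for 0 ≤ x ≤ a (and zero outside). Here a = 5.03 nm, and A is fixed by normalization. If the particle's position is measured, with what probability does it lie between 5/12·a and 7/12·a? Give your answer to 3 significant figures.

P ≈ 0.307

P = ∫_{5/12·a}^{7/12·a} |u(x)|² dx.
With A² fixed by ∫|u|² = 1, i.e. A² = (a^5/30)^(−1), substitute and integrate.
Substituting t = x/a, A² and the length scale cancel in the ratio: P = ∫_{5/12}^{7/12} t^2·(1 - t)^2 dt / ∫_{0}^{1} t^2·(1 - t)^2 dt.
An antiderivative of t^2·(1 - t)^2 is t^3·(6·t^2 - 15·t + 10)/30; evaluating from 5/12 to 7/12 gives ≈ 0.010225, while the full integral is 1/30.
Evaluating gives P = 0.3068.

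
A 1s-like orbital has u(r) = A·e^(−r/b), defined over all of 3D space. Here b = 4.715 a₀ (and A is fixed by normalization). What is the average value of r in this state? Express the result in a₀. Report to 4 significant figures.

The expectation value is the |u|²-weighted average of r: ∫ r|u|² 4πr² dr.
Using ∫₀^∞ rⁿ e^(−αr) dr = n!/αⁿ⁺¹, since the A² factors cancel between numerator and denominator, ⟨r⟩ = 3·b/2.
Putting b = 4.715 gives 7.0725.

⟨r⟩ ≈ 7.073 a₀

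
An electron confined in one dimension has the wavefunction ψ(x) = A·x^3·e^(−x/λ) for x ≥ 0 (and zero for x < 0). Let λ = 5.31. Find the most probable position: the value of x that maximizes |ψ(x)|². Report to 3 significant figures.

Set d/dx [|ψ(x)|²] = 0 and solve for x > 0.
Solving yields x = 3·λ.
With λ = 5.31, the most probable position is 15.93.

x ≈ 15.9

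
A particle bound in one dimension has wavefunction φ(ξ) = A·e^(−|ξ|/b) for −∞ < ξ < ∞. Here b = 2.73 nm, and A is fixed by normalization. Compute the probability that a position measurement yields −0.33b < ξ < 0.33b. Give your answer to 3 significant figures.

P ≈ 0.483

P = ∫_{−0.33b}^{0.33b} |φ(ξ)|² dξ.
Since A² = 1/(b), this is the region integral divided by the full normalization integral.
By symmetry take twice the ξ ≥ 0 contribution in numerator and denominator; the 2's cancel. In terms of u = ξ/b (A² and the length scale cancel between numerator and denominator), P = [∫_{0}^{0.33} e^(-2·u) du] / [∫_{0}^{∞} e^(-2·u) du].
With ∫ e^(-2·u) du = -e^(-2·u)/2 + C, the region integral is 1/2 - e^(-33/50)/2 and the full one is 1/2.
Evaluating gives P = 0.4831.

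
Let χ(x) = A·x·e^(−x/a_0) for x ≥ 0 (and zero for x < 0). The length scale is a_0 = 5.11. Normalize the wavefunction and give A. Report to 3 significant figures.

Require ∫ |χ|² dx = 1 over the whole domain.
The integral (without the A² prefactor) comes out to a_0^3/4.
Hence A² = 1/[a_0^3/4].
Plugging in a_0 = 5.11 yields A = 0.1731.

A ≈ 0.173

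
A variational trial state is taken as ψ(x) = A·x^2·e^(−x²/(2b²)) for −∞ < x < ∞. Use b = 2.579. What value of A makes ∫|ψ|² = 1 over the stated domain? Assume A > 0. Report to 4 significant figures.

Require ∫ |ψ|² dx = 1 over the whole domain.
With ∫_{−∞}^{∞} x^(2m) e^(−αx²) dx = (2m−1)!!·√π / (2^m α^(m+1/2)), ∫|ψ|² dx = A²·(3·√(π)·b^5/4).
Hence A² = 1/[3·√(π)·b^5/4].
With b = 2.579: A² = 0.0065934 and A = 0.081200.

A ≈ 0.08120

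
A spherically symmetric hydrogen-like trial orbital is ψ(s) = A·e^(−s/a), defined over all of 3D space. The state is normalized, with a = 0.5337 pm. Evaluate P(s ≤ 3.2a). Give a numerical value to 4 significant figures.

P ≈ 0.9537

P = ∫ |ψ|² 4πs² ds over s ≤ 3.2a.
The full normalization integral is A²·[π·a^3] = 1, fixing A².
Let u = s/a; then A², 4π and the length scale all cancel, so P = ∫_{0}^{3.2} u^2·e^(-2·u) du ÷ ∫_{0}^{∞} u^2·e^(-2·u) du.
An antiderivative of u^2·e^(-2·u) is -(2·u^2 + 2·u + 1)·e^(-2·u)/4; evaluating from 0 to 3.2 gives 1/4 - 697·e^(-32/5)/100, while the full integral is 1/4.
The region integral divided by the full integral gives P = 0.95368.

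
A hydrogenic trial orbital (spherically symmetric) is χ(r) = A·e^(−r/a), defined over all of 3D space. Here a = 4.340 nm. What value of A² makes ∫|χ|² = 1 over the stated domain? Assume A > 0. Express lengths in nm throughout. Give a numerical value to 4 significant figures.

A^2 ≈ 0.003894 nm^(-3)

We need A² ∫|f|² 4πr² dr = 1, taking the integral from 0 to ∞.
In 3D with spherical symmetry the volume element is 4πr² dr.
Recall ∫₀^∞ r^m e^(−r/β) dr = m!·β^(m+1), with χ = A·e^(−r/a), the integral evaluates to A²·[π·a^3].
So A² = (π·a^3)^(−1).
Substituting a = 4.340 gives A² = 0.0038939, so A = 0.062401.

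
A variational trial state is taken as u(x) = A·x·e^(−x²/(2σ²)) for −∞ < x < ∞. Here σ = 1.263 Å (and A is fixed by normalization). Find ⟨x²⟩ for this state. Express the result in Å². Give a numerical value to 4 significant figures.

⟨x²⟩ = ∫ x^2 |u|² dx over the full domain.
Evaluating both integrals, ⟨x²⟩ = 3·σ^2/2.
With σ = 1.263, ⟨x^2⟩ = 2.3928.

⟨x^2⟩ ≈ 2.393 Å^2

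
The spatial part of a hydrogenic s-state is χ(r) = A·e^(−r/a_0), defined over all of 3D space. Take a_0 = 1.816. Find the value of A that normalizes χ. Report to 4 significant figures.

A ≈ 0.2305

Require ∫ |χ|² 4πr² dr = 1 over the whole domain.
(Spherical symmetry: dV = 4πr² dr.)
Recall ∫₀^∞ r^m e^(−r/β) dr = m!·β^(m+1), ∫|χ|² 4πr² dr = A²·(π·a_0^3).
So A² = (π·a_0^3)^(−1).
With a_0 = 1.816: A² = 0.053150 and A = 0.23054.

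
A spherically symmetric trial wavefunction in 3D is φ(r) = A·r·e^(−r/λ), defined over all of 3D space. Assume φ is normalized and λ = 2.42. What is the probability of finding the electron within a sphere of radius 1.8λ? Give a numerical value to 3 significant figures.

P ≈ 0.294

With dV = 4πr²dr, the probability is ∫|φ|² dV over r ≤ 1.8λ.
The full normalization integral is A²·[3·π·λ^5] = 1, fixing A².
Let u = r/λ; then A², 4π and the length scale all cancel, so P = ∫_{0}^{1.8} u^4·e^(-2·u) du ÷ ∫_{0}^{∞} u^4·e^(-2·u) du.
Using ∫ u^4·e^(-2·u) du = -(u^4/2 + u^3 + 3·u^2/2 + 3·u/2 + 3/4)·e^(-2·u), the numerator is ≈ 0.22017 and the denominator is 3/4.
The region integral divided by the full integral gives P = 0.2936.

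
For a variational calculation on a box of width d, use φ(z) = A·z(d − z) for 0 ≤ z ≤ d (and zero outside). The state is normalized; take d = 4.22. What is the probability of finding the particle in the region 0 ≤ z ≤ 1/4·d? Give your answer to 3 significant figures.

The probability is P = ∫ |φ|² dz over [0, 1/4·d].
Since A² = 1/(d^5/30), this is the region integral divided by the full normalization integral.
Let u = z/d; then A² and the length scale cancel, so P = ∫_{0}^{1/4} u^2·(1 - u)^2 du ÷ ∫_{0}^{1} u^2·(1 - u)^2 du.
An antiderivative of u^2·(1 - u)^2 is u^3·(6·u^2 - 15·u + 10)/30; evaluating from 0 to 1/4 gives ≈ 0.0034505, while the full integral is 1/30.
The result is P = 53/512.

P ≈ 0.104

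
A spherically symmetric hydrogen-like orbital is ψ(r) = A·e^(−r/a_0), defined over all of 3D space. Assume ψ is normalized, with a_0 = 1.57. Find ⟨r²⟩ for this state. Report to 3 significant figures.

The expectation value is the |ψ|²-weighted average of r^2: ∫ r^2|ψ|² 4πr² dr.
With ∫₀^∞ r^4 e^(−αr) dr = 4!/α^5, evaluating both integrals, ⟨r²⟩ = 3·a_0^2.
With a_0 = 1.57, ⟨r^2⟩ = 7.395.

⟨r^2⟩ ≈ 7.39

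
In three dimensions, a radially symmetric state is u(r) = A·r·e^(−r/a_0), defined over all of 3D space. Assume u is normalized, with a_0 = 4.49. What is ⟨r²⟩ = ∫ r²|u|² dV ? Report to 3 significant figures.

⟨r^2⟩ ≈ 151

By definition ⟨r²⟩ = ∫ r^2 |u(r)|² 4πr² dr.
Since the A² factors cancel between numerator and denominator, ⟨r²⟩ = 15·a_0^2/2.
With a_0 = 4.49, ⟨r^2⟩ = 151.2.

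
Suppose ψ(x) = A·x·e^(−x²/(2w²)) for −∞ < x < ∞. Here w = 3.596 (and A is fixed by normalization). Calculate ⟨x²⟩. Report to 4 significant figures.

⟨x^2⟩ ≈ 19.40

The expectation value is the |ψ|²-weighted average of x^2: ∫ x^2|ψ|² dx.
Evaluating both integrals, ⟨x²⟩ = 3·w^2/2.
Putting w = 3.596 gives 19.397.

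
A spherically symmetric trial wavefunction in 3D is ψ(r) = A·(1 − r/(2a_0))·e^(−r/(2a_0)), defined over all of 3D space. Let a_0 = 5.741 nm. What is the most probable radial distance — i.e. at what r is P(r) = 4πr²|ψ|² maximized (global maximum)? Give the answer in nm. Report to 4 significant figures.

Differentiate P(r) = 4πr²|ψ|² with respect to r and set to zero.
Solving yields r = a_0·(√(5) + 3).
With a_0 = 5.741, the most probable radial distance is 30.060 nm.

r ≈ 30.06 nm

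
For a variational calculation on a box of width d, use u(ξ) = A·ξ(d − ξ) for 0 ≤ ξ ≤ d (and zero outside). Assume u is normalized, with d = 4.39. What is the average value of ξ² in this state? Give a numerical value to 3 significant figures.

⟨ξ^2⟩ ≈ 5.51

By definition ⟨ξ²⟩ = ∫ ξ^2 |u(ξ)|² dξ.
Expanding the polynomial and integrating term by term, since the A² factors cancel between numerator and denominator, ⟨ξ²⟩ = 2·d^2/7.
Putting d = 4.39 gives 5.506.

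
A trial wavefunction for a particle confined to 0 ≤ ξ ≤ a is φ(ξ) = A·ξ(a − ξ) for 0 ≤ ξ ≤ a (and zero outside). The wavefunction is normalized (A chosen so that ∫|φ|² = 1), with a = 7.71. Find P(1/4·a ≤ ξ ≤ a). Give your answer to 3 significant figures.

P ≈ 0.896

|φ|² is the probability density, so P = ∫_{1/4·a}^{a} |φ|² dξ.
Since A² = 1/(a^5/30), this is the region integral divided by the full normalization integral.
In terms of u = ξ/a (A² and the length scale cancel between numerator and denominator), P = [∫_{1/4}^{1} u^2·(1 - u)^2 du] / [∫_{0}^{1} u^2·(1 - u)^2 du].
With ∫ u^2·(1 - u)^2 du = u^3·(6·u^2 - 15·u + 10)/30 + C, the region integral is 153/5120 and the full one is 1/30.
Taking the ratio, P = 459/512.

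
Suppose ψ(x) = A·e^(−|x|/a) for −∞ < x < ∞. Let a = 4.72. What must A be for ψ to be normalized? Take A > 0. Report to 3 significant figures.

The normalization condition is ∫|ψ|² dx = 1 from −∞ to ∞.
Recall ∫₀^∞ x^m e^(−x/β) dx = m!·β^(m+1), ∫|ψ|² dx = A²·(a).
Hence A² = 1/[a].
Plugging in a = 4.72 yields A = 0.4603.

A ≈ 0.460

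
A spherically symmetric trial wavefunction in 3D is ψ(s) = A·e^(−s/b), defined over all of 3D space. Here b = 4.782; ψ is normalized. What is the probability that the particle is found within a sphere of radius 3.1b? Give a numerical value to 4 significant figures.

P ≈ 0.9464

With dV = 4πs²ds, the probability is ∫|ψ|² dV over s ≤ 3.1b.
The full normalization integral is A²·[π·b^3] = 1, fixing A².
Substituting u = s/b, A², 4π and the length scale all cancel in the ratio: P = ∫_{0}^{3.1} u^2·e^(-2·u) du / ∫_{0}^{∞} u^2·e^(-2·u) du.
An antiderivative of u^2·e^(-2·u) is -(2·u^2 + 2·u + 1)·e^(-2·u)/4; evaluating from 0 to 3.1 gives 1/4 - 1321·e^(-31/5)/200, while the full integral is 1/4.
This evaluates to P = 0.94638.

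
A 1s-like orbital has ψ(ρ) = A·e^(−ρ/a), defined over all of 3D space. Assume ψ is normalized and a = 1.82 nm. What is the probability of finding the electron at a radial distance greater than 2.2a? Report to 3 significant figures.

P ≈ 0.185

P = ∫ |ψ|² 4πρ² dρ over ρ > 2.2a.
A² is fixed by ∫₀^∞ 4πρ²|ψ|² dρ = 1, i.e. A² = (π·a^3)^(−1).
Let u = ρ/a; then A², 4π and the length scale all cancel, so P = ∫_{2.2}^{∞} u^2·e^(-2·u) du ÷ ∫_{0}^{∞} u^2·e^(-2·u) du.
With ∫ u^2·e^(-2·u) du = -(2·u^2 + 2·u + 1)·e^(-2·u)/4 + C, the region integral is 377·e^(-22/5)/100 and the full one is 1/4.
The region integral divided by the full integral gives P = 0.1851.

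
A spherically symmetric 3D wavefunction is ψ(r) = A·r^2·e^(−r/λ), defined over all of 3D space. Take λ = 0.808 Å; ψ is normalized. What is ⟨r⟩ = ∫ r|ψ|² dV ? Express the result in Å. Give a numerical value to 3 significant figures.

⟨r⟩ = ∫ r |ψ|² 4πr² dr over the full domain.
Since the A² factors cancel between numerator and denominator, ⟨r⟩ = 7·λ/2.
Putting λ = 0.808 gives 2.828.

⟨r⟩ ≈ 2.83 Å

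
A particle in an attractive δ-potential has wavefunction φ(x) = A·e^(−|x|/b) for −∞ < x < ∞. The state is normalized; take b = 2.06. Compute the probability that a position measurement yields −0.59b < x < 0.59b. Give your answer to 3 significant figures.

|φ|² is the probability density, so P = ∫_{−0.59b}^{0.59b} |φ|² dx.
With A² fixed by ∫|φ|² = 1, i.e. A² = (b)^(−1), substitute and integrate.
Both integrals are even about x = 0, so only the x ≥ 0 halves are needed (the factors of 2 cancel). Let u = x/b; then A² and the length scale cancel, so P = ∫_{0}^{0.59} e^(-2·u) du ÷ ∫_{0}^{∞} e^(-2·u) du.
Using ∫ e^(-2·u) du = -e^(-2·u)/2, the numerator is 1/2 - e^(-59/50)/2 and the denominator is 1/2.
This works out to P = 0.6927.

P ≈ 0.693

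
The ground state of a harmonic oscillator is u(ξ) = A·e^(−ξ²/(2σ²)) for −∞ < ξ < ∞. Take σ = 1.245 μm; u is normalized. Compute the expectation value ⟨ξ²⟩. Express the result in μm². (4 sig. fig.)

⟨ξ^2⟩ ≈ 0.7750 μm^2

The expectation value is the |u|²-weighted average of ξ^2: ∫ ξ^2|u|² dξ.
Using the Gaussian integral ∫_{−∞}^{∞} e^(−αξ²) dξ = √(π/α), evaluating both integrals, ⟨ξ²⟩ = σ^2/2.
Putting σ = 1.245 gives 0.77501.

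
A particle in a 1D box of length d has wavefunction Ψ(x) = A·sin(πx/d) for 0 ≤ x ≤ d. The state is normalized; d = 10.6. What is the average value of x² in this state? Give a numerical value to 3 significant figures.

⟨x^2⟩ ≈ 31.8

⟨x²⟩ = ∫ x^2 |Ψ|² dx over the full domain.
The ratio of the moment integral to the normalization integral gives ⟨x²⟩ = -d^2/(2·π^2) + d^2/3.
Putting d = 10.6 gives 31.76.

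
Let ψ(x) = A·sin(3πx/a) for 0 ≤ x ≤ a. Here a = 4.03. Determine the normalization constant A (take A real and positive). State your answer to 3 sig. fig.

A ≈ 0.704

Require ∫ |ψ|² dx = 1 over the whole domain.
With ∫₀^a sin²(nπx/a) dx = a/2, carrying out the integral gives A² · a/2.
Setting this equal to 1 gives A² = 1/(a/2).
With a = 4.03: A² = 0.4963 and A = 0.7045.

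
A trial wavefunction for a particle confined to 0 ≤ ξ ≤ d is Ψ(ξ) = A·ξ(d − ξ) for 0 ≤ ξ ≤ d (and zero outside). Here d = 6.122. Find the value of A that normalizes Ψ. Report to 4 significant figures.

The normalization condition is ∫|Ψ|² dξ = 1 from 0 to d.
Expanding the polynomial and integrating term by term, carrying out the integral gives A² · d^5/30.
Hence A² = 1/[d^5/30].
With d = 6.122: A² = 0.0034886 and A = 0.059065.

A ≈ 0.05906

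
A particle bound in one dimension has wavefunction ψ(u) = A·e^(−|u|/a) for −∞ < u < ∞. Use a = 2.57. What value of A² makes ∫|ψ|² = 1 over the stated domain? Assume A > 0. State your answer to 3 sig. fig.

Normalization requires ∫|ψ|² du = 1, integrated from −∞ to ∞.
With ∫₀^∞ u^0 e^(−αu) du = 0!/α^1, carrying out the integral gives A² · a.
So A² = (a)^(−1).
Substituting a = 2.57 gives A² = 0.3891, so A = 0.6238.

A^2 ≈ 0.389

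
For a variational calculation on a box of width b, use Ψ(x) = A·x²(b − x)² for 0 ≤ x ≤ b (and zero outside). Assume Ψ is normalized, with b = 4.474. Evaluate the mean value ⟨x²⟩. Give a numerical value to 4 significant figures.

⟨x²⟩ = ∫ x^2 |Ψ|² dx over the full domain.
Since the A² factors cancel between numerator and denominator, ⟨x²⟩ = 3·b^2/11.
Putting b = 4.474 gives 5.4591.

⟨x^2⟩ ≈ 5.459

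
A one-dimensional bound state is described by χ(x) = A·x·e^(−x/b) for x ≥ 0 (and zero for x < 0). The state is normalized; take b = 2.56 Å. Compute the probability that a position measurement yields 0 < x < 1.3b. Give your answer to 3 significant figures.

|χ|² is the probability density, so P = ∫_{0}^{1.3b} |χ|² dx.
The normalization integral ∫|χ|²dx over the whole domain equals b^3/4·A², and A² cancels in the ratio.
Let u = x/b; then A² and the length scale cancel, so P = ∫_{0}^{1.3} u^2·e^(-2·u) du ÷ ∫_{0}^{∞} u^2·e^(-2·u) du.
An antiderivative of u^2·e^(-2·u) is -(2·u^2 + 2·u + 1)·e^(-2·u)/4; evaluating from 0 to 1.3 gives 1/4 - 349·e^(-13/5)/200, while the full integral is 1/4.
Evaluating gives P = 0.4816.

P ≈ 0.482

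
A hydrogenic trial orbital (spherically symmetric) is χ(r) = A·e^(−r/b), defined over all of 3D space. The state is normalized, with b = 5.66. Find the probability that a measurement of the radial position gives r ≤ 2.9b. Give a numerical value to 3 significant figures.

P ≈ 0.928

P = ∫ |χ|² 4πr² dr over r ≤ 2.9b.
Normalization gives A² = 1/(π·b^3).
Let u = r/b; then A², 4π and the length scale all cancel, so P = ∫_{0}^{2.9} u^2·e^(-2·u) du ÷ ∫_{0}^{∞} u^2·e^(-2·u) du.
With ∫ u^2·e^(-2·u) du = -(2·u^2 + 2·u + 1)·e^(-2·u)/4 + C, the region integral is 1/4 - 1181·e^(-29/5)/200 and the full one is 1/4.
The region integral divided by the full integral gives P = 0.9285.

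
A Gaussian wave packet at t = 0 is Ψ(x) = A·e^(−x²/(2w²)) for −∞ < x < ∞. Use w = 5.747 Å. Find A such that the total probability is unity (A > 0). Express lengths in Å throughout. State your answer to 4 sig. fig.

A ≈ 0.3133 Å^(-1/2)

Normalization requires ∫|Ψ|² dx = 1, integrated from −∞ to ∞.
Carrying out the integral gives A² · √(π)·w.
Plugging in w = 5.747 yields A = 0.31332.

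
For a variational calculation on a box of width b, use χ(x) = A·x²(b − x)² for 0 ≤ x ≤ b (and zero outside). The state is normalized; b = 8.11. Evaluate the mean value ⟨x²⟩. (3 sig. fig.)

By definition ⟨x²⟩ = ∫ x^2 |χ(x)|² dx.
Since the A² factors cancel between numerator and denominator, ⟨x²⟩ = 3·b^2/11.
With b = 8.11, ⟨x^2⟩ = 17.94.

⟨x^2⟩ ≈ 17.9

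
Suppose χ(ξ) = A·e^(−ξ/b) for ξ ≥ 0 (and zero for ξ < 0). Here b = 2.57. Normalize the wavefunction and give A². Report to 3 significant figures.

The normalization condition is ∫|χ|² dξ = 1 from 0 to ∞.
∫|χ|² dξ = A²·(b/2).
So A² = (b/2)^(−1).
Plugging in b = 2.57 yields A = 0.8822.

A^2 ≈ 0.778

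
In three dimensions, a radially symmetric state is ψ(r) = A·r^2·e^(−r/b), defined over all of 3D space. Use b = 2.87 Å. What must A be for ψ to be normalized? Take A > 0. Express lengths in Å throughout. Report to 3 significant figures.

We need A² ∫|f|² 4πr² dr = 1, taking the integral from 0 to ∞.
∫|ψ|² 4πr² dr = A²·(45·π·b^7/2).
So A² = (45·π·b^7/2)^(−1).
Plugging in b = 2.87 yields A = 0.002970.

A ≈ 0.00297 Å^(-7/2)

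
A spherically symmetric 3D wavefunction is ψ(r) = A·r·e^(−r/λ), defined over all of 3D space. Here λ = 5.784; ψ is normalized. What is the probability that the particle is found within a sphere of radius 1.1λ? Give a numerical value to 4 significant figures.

P ≈ 0.07250

With dV = 4πr²dr, the probability is ∫|ψ|² dV over r ≤ 1.1λ.
The full normalization integral is A²·[3·π·λ^5] = 1, fixing A².
Substituting u = r/λ, A², 4π and the length scale all cancel in the ratio: P = ∫_{0}^{1.1} u^4·e^(-2·u) du / ∫_{0}^{∞} u^4·e^(-2·u) du.
With ∫ u^4·e^(-2·u) du = -(u^4/2 + u^3 + 3·u^2/2 + 3·u/2 + 3/4)·e^(-2·u) + C, the region integral is ≈ 0.0543722 and the full one is 3/4.
Taking the ratio yields P = 0.072496.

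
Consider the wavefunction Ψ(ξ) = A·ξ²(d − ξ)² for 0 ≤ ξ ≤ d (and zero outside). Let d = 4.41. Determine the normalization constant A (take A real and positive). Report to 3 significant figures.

We need A² ∫|f|² dξ = 1, taking the integral from 0 to d.
The integral (without the A² prefactor) comes out to d^9/630.
So A² = (d^9/630)^(−1).
Substituting d = 4.41 gives A² = 0.0009986, so A = 0.03160.

A ≈ 0.0316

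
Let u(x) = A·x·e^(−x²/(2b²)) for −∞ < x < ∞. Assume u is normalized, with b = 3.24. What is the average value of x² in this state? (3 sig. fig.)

By definition ⟨x²⟩ = ∫ x^2 |u(x)|² dx.
Differentiating ∫e^(−αx²) dx = √(π/α) under α to get the higher moments, evaluating both integrals, ⟨x²⟩ = 3·b^2/2.
Putting b = 3.24 gives 15.75.

⟨x^2⟩ ≈ 15.7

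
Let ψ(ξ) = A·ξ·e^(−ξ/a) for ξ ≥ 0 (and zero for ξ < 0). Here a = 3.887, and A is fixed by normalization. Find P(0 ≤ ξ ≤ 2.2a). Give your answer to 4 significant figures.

P ≈ 0.8149

The probability is P = ∫ |ψ|² dξ over [0, 2.2a].
With A² fixed by ∫|ψ|² = 1, i.e. A² = (a^3/4)^(−1), substitute and integrate.
In terms of u = ξ/a (A² and the length scale cancel between numerator and denominator), P = [∫_{0}^{2.2} u^2·e^(-2·u) du] / [∫_{0}^{∞} u^2·e^(-2·u) du].
With ∫ u^2·e^(-2·u) du = -(2·u^2 + 2·u + 1)·e^(-2·u)/4 + C, the region integral is 1/4 - 377·e^(-22/5)/100 and the full one is 1/4.
Taking the ratio, P = 0.81486.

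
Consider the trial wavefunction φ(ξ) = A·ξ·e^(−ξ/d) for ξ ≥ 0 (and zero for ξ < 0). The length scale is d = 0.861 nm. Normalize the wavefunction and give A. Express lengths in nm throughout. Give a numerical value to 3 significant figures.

A ≈ 2.50 nm^(-3/2)

Normalization requires ∫|φ|² dξ = 1, integrated from 0 to ∞.
With ∫₀^∞ ξ^2 e^(−αξ) dξ = 2!/α^3, carrying out the integral gives A² · d^3/4.
Substituting d = 0.861 gives A² = 6.267, so A = 2.503.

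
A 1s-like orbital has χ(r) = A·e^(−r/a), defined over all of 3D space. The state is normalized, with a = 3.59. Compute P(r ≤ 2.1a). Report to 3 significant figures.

With dV = 4πr²dr, the probability is ∫|χ|² dV over r ≤ 2.1a.
The full normalization integral is A²·[π·a^3] = 1, fixing A².
In terms of u = r/a (A², 4π and the length scale all cancel between numerator and denominator), P = [∫_{0}^{2.1} u^2·e^(-2·u) du] / [∫_{0}^{∞} u^2·e^(-2·u) du].
With ∫ u^2·e^(-2·u) du = -(2·u^2 + 2·u + 1)·e^(-2·u)/4 + C, the region integral is 1/4 - 701·e^(-21/5)/200 and the full one is 1/4.
The region integral divided by the full integral gives P = 0.7898.

P ≈ 0.790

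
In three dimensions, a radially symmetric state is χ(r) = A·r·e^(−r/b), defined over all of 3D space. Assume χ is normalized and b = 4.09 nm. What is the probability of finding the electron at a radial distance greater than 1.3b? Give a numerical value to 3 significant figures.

P ≈ 0.877

With dV = 4πr²dr, the probability is ∫|χ|² dV over r > 1.3b.
A² is fixed by ∫₀^∞ 4πr²|χ|² dr = 1, i.e. A² = (3·π·b^5)^(−1).
In terms of u = r/b (A², 4π and the length scale all cancel between numerator and denominator), P = [∫_{1.3}^{∞} u^4·e^(-2·u) du] / [∫_{0}^{∞} u^4·e^(-2·u) du].
Using ∫ u^4·e^(-2·u) du = -(u^4/2 + u^3 + 3·u^2/2 + 3·u/2 + 3/4)·e^(-2·u), the numerator is ≈ 0.65807 and the denominator is 3/4.
The region integral divided by the full integral gives P = 0.8774.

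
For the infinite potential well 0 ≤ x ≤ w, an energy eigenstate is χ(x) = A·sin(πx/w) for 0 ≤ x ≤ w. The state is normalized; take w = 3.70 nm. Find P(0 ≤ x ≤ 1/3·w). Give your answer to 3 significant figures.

P ≈ 0.196

P = ∫_{0}^{1/3·w} |χ(x)|² dx.
With A² fixed by ∫|χ|² = 1, i.e. A² = (w/2)^(−1), substitute and integrate.
Substituting u = x/w, A² and the length scale cancel in the ratio: P = ∫_{0}^{1/3} sin(π·u)^2 du / ∫_{0}^{1} sin(π·u)^2 du.
An antiderivative of sin(π·u)^2 is u/2 - sin(2·π·u)/(4·π); evaluating from 0 to 1/3 gives -√(3)/(8·π) + 1/6, while the full integral is 1/2.
Taking the ratio, P = (-√(3)/4 + π/3)/π.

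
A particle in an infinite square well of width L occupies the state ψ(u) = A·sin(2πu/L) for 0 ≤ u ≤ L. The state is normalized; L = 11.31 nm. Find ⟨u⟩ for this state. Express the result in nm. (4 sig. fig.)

The expectation value is the |ψ|²-weighted average of u: ∫ u|ψ|² du.
With ∫₀^L sin²(nπu/L) du = L/2, evaluating both integrals, ⟨u⟩ = L/2.
With L = 11.31, ⟨u⟩ = 5.6550.

⟨u⟩ ≈ 5.655 nm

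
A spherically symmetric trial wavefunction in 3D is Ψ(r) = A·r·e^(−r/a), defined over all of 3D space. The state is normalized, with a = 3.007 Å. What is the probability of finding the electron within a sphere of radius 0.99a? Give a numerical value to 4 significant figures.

P ≈ 0.05087

P = ∫ |Ψ|² 4πr² dr over r ≤ 0.99a.
Normalization gives A² = 1/(3·π·a^5).
Substituting u = r/a, A², 4π and the length scale all cancel in the ratio: P = ∫_{0}^{0.99} u^4·e^(-2·u) du / ∫_{0}^{∞} u^4·e^(-2·u) du.
Using ∫ u^4·e^(-2·u) du = -(u^4/2 + u^3 + 3·u^2/2 + 3·u/2 + 3/4)·e^(-2·u), the numerator is ≈ 0.0381499 and the denominator is 3/4.
The region integral divided by the full integral gives P = 0.050867.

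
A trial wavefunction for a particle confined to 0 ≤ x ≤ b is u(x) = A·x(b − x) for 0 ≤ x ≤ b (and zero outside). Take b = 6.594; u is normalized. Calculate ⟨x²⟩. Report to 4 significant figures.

⟨x^2⟩ ≈ 12.42

⟨x²⟩ = ∫ x^2 |u|² dx over the full domain.
Expanding the polynomial and integrating term by term, since the A² factors cancel between numerator and denominator, ⟨x²⟩ = 2·b^2/7.
Putting b = 6.594 gives 12.423.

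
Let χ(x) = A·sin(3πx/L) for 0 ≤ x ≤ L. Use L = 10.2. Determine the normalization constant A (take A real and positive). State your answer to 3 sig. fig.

The normalization condition is ∫|χ|² dx = 1 from 0 to L.
Using sin²θ = (1 − cos 2θ)/2, the integral (without the A² prefactor) comes out to L/2.
Setting this equal to 1 gives A² = 1/(L/2).
Substituting L = 10.2 gives A² = 0.1961, so A = 0.4428.

A ≈ 0.443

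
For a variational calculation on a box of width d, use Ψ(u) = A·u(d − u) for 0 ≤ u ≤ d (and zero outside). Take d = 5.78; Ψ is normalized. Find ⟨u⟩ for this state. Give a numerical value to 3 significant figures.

⟨u⟩ = ∫ u |Ψ|² du over the full domain.
Since the A² factors cancel between numerator and denominator, ⟨u⟩ = d/2.
Putting d = 5.78 gives 2.890.

⟨u⟩ ≈ 2.89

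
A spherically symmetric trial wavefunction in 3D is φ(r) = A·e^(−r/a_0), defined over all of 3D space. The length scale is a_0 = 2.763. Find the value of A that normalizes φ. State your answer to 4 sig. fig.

Require ∫ |φ|² 4πr² dr = 1 over the whole domain.
The angular integral contributes 4π, leaving ∫₀^∞ r²|φ|² dr.
With ∫₀^∞ r^2 e^(−αr) dr = 2!/α^3, ∫|φ|² 4πr² dr = A²·(π·a_0^3).
Hence A² = 1/[π·a_0^3].
Plugging in a_0 = 2.763 yields A = 0.12284.

A ≈ 0.1228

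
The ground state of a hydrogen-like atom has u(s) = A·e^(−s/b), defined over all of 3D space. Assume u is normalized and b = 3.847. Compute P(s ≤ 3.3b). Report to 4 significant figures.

P = ∫ |u|² 4πs² ds over s ≤ 3.3b.
The full normalization integral is A²·[π·b^3] = 1, fixing A².
Let t = s/b; then A², 4π and the length scale all cancel, so P = ∫_{0}^{3.3} t^2·e^(-2·t) dt ÷ ∫_{0}^{∞} t^2·e^(-2·t) dt.
Using ∫ t^2·e^(-2·t) dt = -(2·t^2 + 2·t + 1)·e^(-2·t)/4, the numerator is 1/4 - 1469·e^(-33/5)/200 and the denominator is 1/4.
This evaluates to P = 0.96003.

P ≈ 0.9600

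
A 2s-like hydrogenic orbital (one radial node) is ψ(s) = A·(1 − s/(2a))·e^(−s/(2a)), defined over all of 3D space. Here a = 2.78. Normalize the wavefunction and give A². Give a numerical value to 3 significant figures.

Require ∫ |ψ|² 4πs² ds = 1 over the whole domain.
Recall ∫₀^∞ s^m e^(−s/β) ds = m!·β^(m+1), carrying out the integral gives A² · 8·π·a^3.
So A² = (8·π·a^3)^(−1).
Substituting a = 2.78 gives A² = 0.001852, so A = 0.04303.

A^2 ≈ 0.00185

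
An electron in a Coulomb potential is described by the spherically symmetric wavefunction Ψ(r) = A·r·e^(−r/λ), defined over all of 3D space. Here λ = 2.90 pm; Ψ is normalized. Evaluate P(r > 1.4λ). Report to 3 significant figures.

P ≈ 0.848

Integrate the radial probability density 4πr²|Ψ|² over r > 1.4λ.
The full normalization integral is A²·[3·π·λ^5] = 1, fixing A².
Let u = r/λ; then A², 4π and the length scale all cancel, so P = ∫_{1.4}^{∞} u^4·e^(-2·u) du ÷ ∫_{0}^{∞} u^4·e^(-2·u) du.
Using ∫ u^4·e^(-2·u) du = -(u^4/2 + u^3 + 3·u^2/2 + 3·u/2 + 3/4)·e^(-2·u), the numerator is ≈ 0.63576 and the denominator is 3/4.
This evaluates to P = 0.8477.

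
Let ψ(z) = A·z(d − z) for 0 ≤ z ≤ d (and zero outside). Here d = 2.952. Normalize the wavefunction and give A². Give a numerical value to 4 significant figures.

Normalization requires ∫|ψ|² dz = 1, integrated from 0 to d.
Carrying out the integral gives A² · d^5/30.
Setting this equal to 1 gives A² = 1/(d^5/30).
Plugging in d = 2.952 yields A = 0.36582.

A^2 ≈ 0.1338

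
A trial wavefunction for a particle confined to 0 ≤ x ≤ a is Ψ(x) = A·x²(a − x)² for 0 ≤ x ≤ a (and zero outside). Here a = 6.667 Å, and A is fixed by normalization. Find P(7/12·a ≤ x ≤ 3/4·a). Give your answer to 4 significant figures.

|Ψ|² is the probability density, so P = ∫_{7/12·a}^{3/4·a} |Ψ|² dx.
The normalization integral ∫|Ψ|²dx over the whole domain equals a^9/630·A², and A² cancels in the ratio.
Substituting u = x/a, A² and the length scale cancel in the ratio: P = ∫_{7/12}^{3/4} u^4·(1 - u)^4 du / ∫_{0}^{1} u^4·(1 - u)^4 du.
With ∫ u^4·(1 - u)^4 du = u^5·(70·u^4 - 315·u^3 + 540·u^2 - 420·u + 126)/630 + C, the region integral is ≈ 0.000402226 and the full one is 1/630.
The result is P = 0.25340.

P ≈ 0.2534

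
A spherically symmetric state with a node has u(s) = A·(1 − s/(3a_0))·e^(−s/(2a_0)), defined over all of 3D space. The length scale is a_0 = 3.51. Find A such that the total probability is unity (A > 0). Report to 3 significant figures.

We need A² ∫|f|² 4πs² ds = 1, taking the integral from 0 to ∞.
The angular integral contributes 4π, leaving ∫₀^∞ s²|u|² ds.
With ∫₀^∞ s^4 e^(−αs) ds = 4!/α^5, ∫|u|² 4πs² ds = A²·(8·π·a_0^3/3).
With a_0 = 3.51: A² = 0.002760 and A = 0.05254.

A ≈ 0.0525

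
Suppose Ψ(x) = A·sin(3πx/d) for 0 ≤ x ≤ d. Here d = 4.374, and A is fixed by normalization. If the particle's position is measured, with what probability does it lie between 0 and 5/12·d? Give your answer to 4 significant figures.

P = ∫_{0}^{5/12·d} |Ψ(x)|² dx.
With A² fixed by ∫|Ψ|² = 1, i.e. A² = (d/2)^(−1), substitute and integrate.
Substituting u = x/d, A² and the length scale cancel in the ratio: P = ∫_{0}^{5/12} sin(3·π·u)^2 du / ∫_{0}^{1} sin(3·π·u)^2 du.
With ∫ sin(3·π·u)^2 du = u/2 - sin(6·π·u)/(12·π) + C, the region integral is 5/24 - 1/(12·π) and the full one is 1/2.
The result is P = (-2 + 5·π)/(12·π).

P ≈ 0.3636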